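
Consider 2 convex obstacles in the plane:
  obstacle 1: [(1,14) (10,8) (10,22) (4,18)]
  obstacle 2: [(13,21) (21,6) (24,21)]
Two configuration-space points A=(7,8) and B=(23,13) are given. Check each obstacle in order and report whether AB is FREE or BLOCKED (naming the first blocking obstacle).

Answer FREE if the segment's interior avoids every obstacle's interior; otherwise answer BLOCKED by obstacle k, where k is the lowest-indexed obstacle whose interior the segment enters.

Obstacle 1 [(1,14) (10,8) (10,22) (4,18)]:
  edge (1,14)–(10,8): crosses AB
  edge (10,8)–(10,22): crosses AB
  edge (10,22)–(4,18): clear
  edge (4,18)–(1,14): clear
  → BLOCKED
Obstacle 2 [(13,21) (21,6) (24,21)]:
  edge (13,21)–(21,6): crosses AB
  edge (21,6)–(24,21): crosses AB
  edge (24,21)–(13,21): clear
  → BLOCKED

BLOCKED by obstacle 1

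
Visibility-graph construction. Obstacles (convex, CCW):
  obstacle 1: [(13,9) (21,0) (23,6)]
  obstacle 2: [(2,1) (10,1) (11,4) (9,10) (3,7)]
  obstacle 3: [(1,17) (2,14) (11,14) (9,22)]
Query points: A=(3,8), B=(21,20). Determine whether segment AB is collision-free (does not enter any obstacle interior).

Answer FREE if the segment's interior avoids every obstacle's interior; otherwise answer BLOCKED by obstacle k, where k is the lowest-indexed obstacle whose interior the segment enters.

Obstacle 1 [(13,9) (21,0) (23,6)]:
  edge (13,9)–(21,0): clear
  edge (21,0)–(23,6): clear
  edge (23,6)–(13,9): clear
  midpoint (12,14) outside
  → clear
Obstacle 2 [(2,1) (10,1) (11,4) (9,10) (3,7)]:
  edge (2,1)–(10,1): clear
  edge (10,1)–(11,4): clear
  edge (11,4)–(9,10): clear
  edge (9,10)–(3,7): clear
  edge (3,7)–(2,1): clear
  midpoint (12,14) outside
  → clear
Obstacle 3 [(1,17) (2,14) (11,14) (9,22)]:
  edge (1,17)–(2,14): clear
  edge (2,14)–(11,14): clear
  edge (11,14)–(9,22): clear
  edge (9,22)–(1,17): clear
  midpoint (12,14) outside
  → clear

FREE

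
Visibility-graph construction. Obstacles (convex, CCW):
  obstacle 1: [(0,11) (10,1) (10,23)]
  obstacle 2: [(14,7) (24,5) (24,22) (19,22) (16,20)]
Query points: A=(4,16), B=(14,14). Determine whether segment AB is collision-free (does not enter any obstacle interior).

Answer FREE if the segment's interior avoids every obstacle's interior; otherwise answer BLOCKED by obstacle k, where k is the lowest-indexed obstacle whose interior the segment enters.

Obstacle 1 [(0,11) (10,1) (10,23)]:
  edge (0,11)–(10,1): clear
  edge (10,1)–(10,23): crosses AB
  edge (10,23)–(0,11): crosses AB
  → BLOCKED
Obstacle 2 [(14,7) (24,5) (24,22) (19,22) (16,20)]:
  edge (14,7)–(24,5): clear
  edge (24,5)–(24,22): clear
  edge (24,22)–(19,22): clear
  edge (19,22)–(16,20): clear
  edge (16,20)–(14,7): clear
  midpoint (9,15) outside
  → clear

BLOCKED by obstacle 1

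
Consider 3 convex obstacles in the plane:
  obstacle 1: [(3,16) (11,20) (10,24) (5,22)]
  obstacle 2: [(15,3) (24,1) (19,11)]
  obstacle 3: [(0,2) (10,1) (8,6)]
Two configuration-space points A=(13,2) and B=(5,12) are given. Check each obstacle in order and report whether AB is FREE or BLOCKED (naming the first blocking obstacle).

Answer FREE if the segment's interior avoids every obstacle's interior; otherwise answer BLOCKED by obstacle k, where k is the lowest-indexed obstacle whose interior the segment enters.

Obstacle 1 [(3,16) (11,20) (10,24) (5,22)]:
  edge (3,16)–(11,20): clear
  edge (11,20)–(10,24): clear
  edge (10,24)–(5,22): clear
  edge (5,22)–(3,16): clear
  midpoint (9,7) outside
  → clear
Obstacle 2 [(15,3) (24,1) (19,11)]:
  edge (15,3)–(24,1): clear
  edge (24,1)–(19,11): clear
  edge (19,11)–(15,3): clear
  midpoint (9,7) outside
  → clear
Obstacle 3 [(0,2) (10,1) (8,6)]:
  edge (0,2)–(10,1): clear
  edge (10,1)–(8,6): clear
  edge (8,6)–(0,2): clear
  midpoint (9,7) outside
  → clear

FREE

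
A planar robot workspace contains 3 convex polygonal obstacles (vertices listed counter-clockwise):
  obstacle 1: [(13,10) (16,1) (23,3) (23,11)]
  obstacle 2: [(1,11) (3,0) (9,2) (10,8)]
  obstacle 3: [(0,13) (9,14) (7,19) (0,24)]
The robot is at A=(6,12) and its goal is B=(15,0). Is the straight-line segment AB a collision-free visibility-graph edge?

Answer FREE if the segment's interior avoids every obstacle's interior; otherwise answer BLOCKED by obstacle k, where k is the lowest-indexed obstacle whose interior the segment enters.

Obstacle 1 [(13,10) (16,1) (23,3) (23,11)]:
  edge (13,10)–(16,1): clear
  edge (16,1)–(23,3): clear
  edge (23,3)–(23,11): clear
  edge (23,11)–(13,10): clear
  midpoint (21/2,6) outside
  → clear
Obstacle 2 [(1,11) (3,0) (9,2) (10,8)]:
  edge (1,11)–(3,0): clear
  edge (3,0)–(9,2): clear
  edge (9,2)–(10,8): crosses AB
  edge (10,8)–(1,11): crosses AB
  → BLOCKED
Obstacle 3 [(0,13) (9,14) (7,19) (0,24)]:
  edge (0,13)–(9,14): clear
  edge (9,14)–(7,19): clear
  edge (7,19)–(0,24): clear
  edge (0,24)–(0,13): clear
  midpoint (21/2,6) outside
  → clear

BLOCKED by obstacle 2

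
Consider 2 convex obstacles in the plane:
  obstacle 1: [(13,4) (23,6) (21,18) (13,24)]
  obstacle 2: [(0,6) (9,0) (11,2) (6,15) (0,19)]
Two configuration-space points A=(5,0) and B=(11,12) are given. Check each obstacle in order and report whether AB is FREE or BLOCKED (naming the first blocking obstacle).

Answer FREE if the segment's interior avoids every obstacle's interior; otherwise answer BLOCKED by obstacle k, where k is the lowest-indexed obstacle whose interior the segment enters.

BLOCKED by obstacle 2

Obstacle 1 [(13,4) (23,6) (21,18) (13,24)]:
  edge (13,4)–(23,6): clear
  edge (23,6)–(21,18): clear
  edge (21,18)–(13,24): clear
  edge (13,24)–(13,4): clear
  midpoint (8,6) outside
  → clear
Obstacle 2 [(0,6) (9,0) (11,2) (6,15) (0,19)]:
  edge (0,6)–(9,0): crosses AB
  edge (9,0)–(11,2): clear
  edge (11,2)–(6,15): crosses AB
  edge (6,15)–(0,19): clear
  edge (0,19)–(0,6): clear
  → BLOCKED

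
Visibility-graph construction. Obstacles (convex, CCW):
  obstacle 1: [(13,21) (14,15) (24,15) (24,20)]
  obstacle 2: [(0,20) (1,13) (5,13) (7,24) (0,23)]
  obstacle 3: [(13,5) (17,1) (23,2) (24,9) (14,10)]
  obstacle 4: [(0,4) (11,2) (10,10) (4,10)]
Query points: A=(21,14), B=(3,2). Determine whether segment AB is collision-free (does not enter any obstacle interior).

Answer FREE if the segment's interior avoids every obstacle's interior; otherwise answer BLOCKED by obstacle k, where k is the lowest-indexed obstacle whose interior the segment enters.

BLOCKED by obstacle 3

Obstacle 1 [(13,21) (14,15) (24,15) (24,20)]:
  edge (13,21)–(14,15): clear
  edge (14,15)–(24,15): clear
  edge (24,15)–(24,20): clear
  edge (24,20)–(13,21): clear
  midpoint (12,8) outside
  → clear
Obstacle 2 [(0,20) (1,13) (5,13) (7,24) (0,23)]:
  edge (0,20)–(1,13): clear
  edge (1,13)–(5,13): clear
  edge (5,13)–(7,24): clear
  edge (7,24)–(0,23): clear
  edge (0,23)–(0,20): clear
  midpoint (12,8) outside
  → clear
Obstacle 3 [(13,5) (17,1) (23,2) (24,9) (14,10)]:
  edge (13,5)–(17,1): clear
  edge (17,1)–(23,2): clear
  edge (23,2)–(24,9): clear
  edge (24,9)–(14,10): crosses AB
  edge (14,10)–(13,5): crosses AB
  → BLOCKED
Obstacle 4 [(0,4) (11,2) (10,10) (4,10)]:
  edge (0,4)–(11,2): crosses AB
  edge (11,2)–(10,10): crosses AB
  edge (10,10)–(4,10): clear
  edge (4,10)–(0,4): clear
  → BLOCKED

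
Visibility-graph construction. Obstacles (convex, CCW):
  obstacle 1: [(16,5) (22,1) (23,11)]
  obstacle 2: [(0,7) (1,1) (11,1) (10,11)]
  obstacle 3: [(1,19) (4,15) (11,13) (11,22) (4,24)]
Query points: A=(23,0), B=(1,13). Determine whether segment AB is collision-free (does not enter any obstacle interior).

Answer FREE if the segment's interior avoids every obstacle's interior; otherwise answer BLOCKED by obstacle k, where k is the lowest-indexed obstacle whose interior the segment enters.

BLOCKED by obstacle 2

Obstacle 1 [(16,5) (22,1) (23,11)]:
  edge (16,5)–(22,1): clear
  edge (22,1)–(23,11): clear
  edge (23,11)–(16,5): clear
  midpoint (12,13/2) outside
  → clear
Obstacle 2 [(0,7) (1,1) (11,1) (10,11)]:
  edge (0,7)–(1,1): clear
  edge (1,1)–(11,1): clear
  edge (11,1)–(10,11): crosses AB
  edge (10,11)–(0,7): crosses AB
  → BLOCKED
Obstacle 3 [(1,19) (4,15) (11,13) (11,22) (4,24)]:
  edge (1,19)–(4,15): clear
  edge (4,15)–(11,13): clear
  edge (11,13)–(11,22): clear
  edge (11,22)–(4,24): clear
  edge (4,24)–(1,19): clear
  midpoint (12,13/2) outside
  → clear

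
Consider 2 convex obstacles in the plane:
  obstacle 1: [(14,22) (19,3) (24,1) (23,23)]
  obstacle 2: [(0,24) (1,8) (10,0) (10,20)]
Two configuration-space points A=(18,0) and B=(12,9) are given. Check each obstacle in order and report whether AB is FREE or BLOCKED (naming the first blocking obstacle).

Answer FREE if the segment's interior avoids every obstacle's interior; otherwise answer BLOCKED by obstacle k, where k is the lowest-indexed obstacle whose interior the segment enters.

FREE

Obstacle 1 [(14,22) (19,3) (24,1) (23,23)]:
  edge (14,22)–(19,3): clear
  edge (19,3)–(24,1): clear
  edge (24,1)–(23,23): clear
  edge (23,23)–(14,22): clear
  midpoint (15,9/2) outside
  → clear
Obstacle 2 [(0,24) (1,8) (10,0) (10,20)]:
  edge (0,24)–(1,8): clear
  edge (1,8)–(10,0): clear
  edge (10,0)–(10,20): clear
  edge (10,20)–(0,24): clear
  midpoint (15,9/2) outside
  → clear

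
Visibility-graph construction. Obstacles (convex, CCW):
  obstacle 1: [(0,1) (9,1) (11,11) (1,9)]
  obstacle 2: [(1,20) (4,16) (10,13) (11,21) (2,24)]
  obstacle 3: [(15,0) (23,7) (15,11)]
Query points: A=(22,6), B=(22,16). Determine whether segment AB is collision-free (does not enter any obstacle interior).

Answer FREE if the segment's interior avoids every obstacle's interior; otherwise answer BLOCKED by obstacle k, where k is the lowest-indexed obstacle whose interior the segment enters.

Obstacle 1 [(0,1) (9,1) (11,11) (1,9)]:
  edge (0,1)–(9,1): clear
  edge (9,1)–(11,11): clear
  edge (11,11)–(1,9): clear
  edge (1,9)–(0,1): clear
  midpoint (22,11) outside
  → clear
Obstacle 2 [(1,20) (4,16) (10,13) (11,21) (2,24)]:
  edge (1,20)–(4,16): clear
  edge (4,16)–(10,13): clear
  edge (10,13)–(11,21): clear
  edge (11,21)–(2,24): clear
  edge (2,24)–(1,20): clear
  midpoint (22,11) outside
  → clear
Obstacle 3 [(15,0) (23,7) (15,11)]:
  edge (15,0)–(23,7): crosses AB
  edge (23,7)–(15,11): crosses AB
  edge (15,11)–(15,0): clear
  → BLOCKED

BLOCKED by obstacle 3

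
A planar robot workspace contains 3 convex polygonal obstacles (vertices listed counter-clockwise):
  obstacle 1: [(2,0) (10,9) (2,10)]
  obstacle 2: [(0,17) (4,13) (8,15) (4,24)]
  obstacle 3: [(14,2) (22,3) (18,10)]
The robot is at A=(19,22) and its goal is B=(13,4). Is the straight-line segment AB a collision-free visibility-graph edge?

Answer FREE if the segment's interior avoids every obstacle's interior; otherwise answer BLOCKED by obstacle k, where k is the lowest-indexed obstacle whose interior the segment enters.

Obstacle 1 [(2,0) (10,9) (2,10)]:
  edge (2,0)–(10,9): clear
  edge (10,9)–(2,10): clear
  edge (2,10)–(2,0): clear
  midpoint (16,13) outside
  → clear
Obstacle 2 [(0,17) (4,13) (8,15) (4,24)]:
  edge (0,17)–(4,13): clear
  edge (4,13)–(8,15): clear
  edge (8,15)–(4,24): clear
  edge (4,24)–(0,17): clear
  midpoint (16,13) outside
  → clear
Obstacle 3 [(14,2) (22,3) (18,10)]:
  edge (14,2)–(22,3): clear
  edge (22,3)–(18,10): clear
  edge (18,10)–(14,2): clear
  midpoint (16,13) outside
  → clear

FREE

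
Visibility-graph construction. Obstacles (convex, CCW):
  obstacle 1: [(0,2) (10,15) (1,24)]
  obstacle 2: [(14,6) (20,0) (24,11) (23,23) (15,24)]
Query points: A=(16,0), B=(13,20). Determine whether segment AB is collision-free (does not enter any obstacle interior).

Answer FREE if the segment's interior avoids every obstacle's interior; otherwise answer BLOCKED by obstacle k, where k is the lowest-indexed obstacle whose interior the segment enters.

Obstacle 1 [(0,2) (10,15) (1,24)]:
  edge (0,2)–(10,15): clear
  edge (10,15)–(1,24): clear
  edge (1,24)–(0,2): clear
  midpoint (29/2,10) outside
  → clear
Obstacle 2 [(14,6) (20,0) (24,11) (23,23) (15,24)]:
  edge (14,6)–(20,0): crosses AB
  edge (20,0)–(24,11): clear
  edge (24,11)–(23,23): clear
  edge (23,23)–(15,24): clear
  edge (15,24)–(14,6): crosses AB
  → BLOCKED

BLOCKED by obstacle 2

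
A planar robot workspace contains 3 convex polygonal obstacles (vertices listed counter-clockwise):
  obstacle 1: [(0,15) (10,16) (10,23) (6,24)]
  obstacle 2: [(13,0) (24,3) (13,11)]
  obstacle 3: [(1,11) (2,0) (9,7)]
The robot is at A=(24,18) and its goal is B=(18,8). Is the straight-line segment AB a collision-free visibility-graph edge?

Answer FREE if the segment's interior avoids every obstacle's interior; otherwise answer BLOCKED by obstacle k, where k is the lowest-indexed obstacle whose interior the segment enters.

Obstacle 1 [(0,15) (10,16) (10,23) (6,24)]:
  edge (0,15)–(10,16): clear
  edge (10,16)–(10,23): clear
  edge (10,23)–(6,24): clear
  edge (6,24)–(0,15): clear
  midpoint (21,13) outside
  → clear
Obstacle 2 [(13,0) (24,3) (13,11)]:
  edge (13,0)–(24,3): clear
  edge (24,3)–(13,11): clear
  edge (13,11)–(13,0): clear
  midpoint (21,13) outside
  → clear
Obstacle 3 [(1,11) (2,0) (9,7)]:
  edge (1,11)–(2,0): clear
  edge (2,0)–(9,7): clear
  edge (9,7)–(1,11): clear
  midpoint (21,13) outside
  → clear

FREE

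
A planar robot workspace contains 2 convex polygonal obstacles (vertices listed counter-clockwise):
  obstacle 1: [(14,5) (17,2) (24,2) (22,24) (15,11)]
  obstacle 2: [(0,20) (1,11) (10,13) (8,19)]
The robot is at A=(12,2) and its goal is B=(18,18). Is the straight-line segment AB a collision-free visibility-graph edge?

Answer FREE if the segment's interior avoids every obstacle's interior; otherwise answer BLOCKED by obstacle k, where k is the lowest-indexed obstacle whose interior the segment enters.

Obstacle 1 [(14,5) (17,2) (24,2) (22,24) (15,11)]:
  edge (14,5)–(17,2): clear
  edge (17,2)–(24,2): clear
  edge (24,2)–(22,24): clear
  edge (22,24)–(15,11): crosses AB
  edge (15,11)–(14,5): crosses AB
  → BLOCKED
Obstacle 2 [(0,20) (1,11) (10,13) (8,19)]:
  edge (0,20)–(1,11): clear
  edge (1,11)–(10,13): clear
  edge (10,13)–(8,19): clear
  edge (8,19)–(0,20): clear
  midpoint (15,10) outside
  → clear

BLOCKED by obstacle 1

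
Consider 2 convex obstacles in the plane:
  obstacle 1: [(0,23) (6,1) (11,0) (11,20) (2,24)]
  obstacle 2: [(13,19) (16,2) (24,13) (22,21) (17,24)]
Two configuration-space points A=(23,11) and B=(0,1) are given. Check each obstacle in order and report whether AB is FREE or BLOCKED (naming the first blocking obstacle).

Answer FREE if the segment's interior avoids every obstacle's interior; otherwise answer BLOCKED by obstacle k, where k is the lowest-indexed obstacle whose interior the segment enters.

BLOCKED by obstacle 1

Obstacle 1 [(0,23) (6,1) (11,0) (11,20) (2,24)]:
  edge (0,23)–(6,1): crosses AB
  edge (6,1)–(11,0): clear
  edge (11,0)–(11,20): crosses AB
  edge (11,20)–(2,24): clear
  edge (2,24)–(0,23): clear
  → BLOCKED
Obstacle 2 [(13,19) (16,2) (24,13) (22,21) (17,24)]:
  edge (13,19)–(16,2): crosses AB
  edge (16,2)–(24,13): crosses AB
  edge (24,13)–(22,21): clear
  edge (22,21)–(17,24): clear
  edge (17,24)–(13,19): clear
  → BLOCKED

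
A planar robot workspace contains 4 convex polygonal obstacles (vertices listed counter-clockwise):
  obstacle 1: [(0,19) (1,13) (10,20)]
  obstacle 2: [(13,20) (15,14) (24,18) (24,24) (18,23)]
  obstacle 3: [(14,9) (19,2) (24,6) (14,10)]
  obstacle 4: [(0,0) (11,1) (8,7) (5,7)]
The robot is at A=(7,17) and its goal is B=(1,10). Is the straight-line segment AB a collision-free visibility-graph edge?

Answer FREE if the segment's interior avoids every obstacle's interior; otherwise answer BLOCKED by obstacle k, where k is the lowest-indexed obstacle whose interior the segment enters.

FREE

Obstacle 1 [(0,19) (1,13) (10,20)]:
  edge (0,19)–(1,13): clear
  edge (1,13)–(10,20): clear
  edge (10,20)–(0,19): clear
  midpoint (4,27/2) outside
  → clear
Obstacle 2 [(13,20) (15,14) (24,18) (24,24) (18,23)]:
  edge (13,20)–(15,14): clear
  edge (15,14)–(24,18): clear
  edge (24,18)–(24,24): clear
  edge (24,24)–(18,23): clear
  edge (18,23)–(13,20): clear
  midpoint (4,27/2) outside
  → clear
Obstacle 3 [(14,9) (19,2) (24,6) (14,10)]:
  edge (14,9)–(19,2): clear
  edge (19,2)–(24,6): clear
  edge (24,6)–(14,10): clear
  edge (14,10)–(14,9): clear
  midpoint (4,27/2) outside
  → clear
Obstacle 4 [(0,0) (11,1) (8,7) (5,7)]:
  edge (0,0)–(11,1): clear
  edge (11,1)–(8,7): clear
  edge (8,7)–(5,7): clear
  edge (5,7)–(0,0): clear
  midpoint (4,27/2) outside
  → clear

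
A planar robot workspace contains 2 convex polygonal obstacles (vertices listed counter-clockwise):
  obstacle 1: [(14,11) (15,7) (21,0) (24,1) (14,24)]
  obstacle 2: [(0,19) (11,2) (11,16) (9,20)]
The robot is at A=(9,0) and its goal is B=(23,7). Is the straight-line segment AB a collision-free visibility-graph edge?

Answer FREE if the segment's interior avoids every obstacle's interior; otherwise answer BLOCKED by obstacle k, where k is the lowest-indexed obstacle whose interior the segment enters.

BLOCKED by obstacle 1

Obstacle 1 [(14,11) (15,7) (21,0) (24,1) (14,24)]:
  edge (14,11)–(15,7): clear
  edge (15,7)–(21,0): crosses AB
  edge (21,0)–(24,1): clear
  edge (24,1)–(14,24): crosses AB
  edge (14,24)–(14,11): clear
  → BLOCKED
Obstacle 2 [(0,19) (11,2) (11,16) (9,20)]:
  edge (0,19)–(11,2): clear
  edge (11,2)–(11,16): clear
  edge (11,16)–(9,20): clear
  edge (9,20)–(0,19): clear
  midpoint (16,7/2) outside
  → clear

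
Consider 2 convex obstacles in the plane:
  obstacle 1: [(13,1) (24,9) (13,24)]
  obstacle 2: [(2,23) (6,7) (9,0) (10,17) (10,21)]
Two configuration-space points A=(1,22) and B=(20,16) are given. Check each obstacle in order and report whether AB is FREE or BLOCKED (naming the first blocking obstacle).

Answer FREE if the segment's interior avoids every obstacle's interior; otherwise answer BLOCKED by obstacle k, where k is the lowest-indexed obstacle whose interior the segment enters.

BLOCKED by obstacle 1

Obstacle 1 [(13,1) (24,9) (13,24)]:
  edge (13,1)–(24,9): clear
  edge (24,9)–(13,24): crosses AB
  edge (13,24)–(13,1): crosses AB
  → BLOCKED
Obstacle 2 [(2,23) (6,7) (9,0) (10,17) (10,21)]:
  edge (2,23)–(6,7): crosses AB
  edge (6,7)–(9,0): clear
  edge (9,0)–(10,17): clear
  edge (10,17)–(10,21): crosses AB
  edge (10,21)–(2,23): clear
  → BLOCKED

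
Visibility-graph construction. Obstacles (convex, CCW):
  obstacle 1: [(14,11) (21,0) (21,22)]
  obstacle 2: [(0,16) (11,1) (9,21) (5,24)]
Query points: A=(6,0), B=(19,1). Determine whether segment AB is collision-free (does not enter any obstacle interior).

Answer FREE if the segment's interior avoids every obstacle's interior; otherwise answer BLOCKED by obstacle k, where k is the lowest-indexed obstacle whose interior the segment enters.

Obstacle 1 [(14,11) (21,0) (21,22)]:
  edge (14,11)–(21,0): clear
  edge (21,0)–(21,22): clear
  edge (21,22)–(14,11): clear
  midpoint (25/2,1/2) outside
  → clear
Obstacle 2 [(0,16) (11,1) (9,21) (5,24)]:
  edge (0,16)–(11,1): clear
  edge (11,1)–(9,21): clear
  edge (9,21)–(5,24): clear
  edge (5,24)–(0,16): clear
  midpoint (25/2,1/2) outside
  → clear

FREE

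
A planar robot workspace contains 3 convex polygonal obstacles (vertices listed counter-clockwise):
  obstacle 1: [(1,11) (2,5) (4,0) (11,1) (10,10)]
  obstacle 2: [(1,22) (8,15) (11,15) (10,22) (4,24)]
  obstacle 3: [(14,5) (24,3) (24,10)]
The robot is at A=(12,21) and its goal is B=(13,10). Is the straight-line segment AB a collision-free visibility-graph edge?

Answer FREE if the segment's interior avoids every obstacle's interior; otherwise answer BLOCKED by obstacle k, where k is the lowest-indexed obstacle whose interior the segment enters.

Obstacle 1 [(1,11) (2,5) (4,0) (11,1) (10,10)]:
  edge (1,11)–(2,5): clear
  edge (2,5)–(4,0): clear
  edge (4,0)–(11,1): clear
  edge (11,1)–(10,10): clear
  edge (10,10)–(1,11): clear
  midpoint (25/2,31/2) outside
  → clear
Obstacle 2 [(1,22) (8,15) (11,15) (10,22) (4,24)]:
  edge (1,22)–(8,15): clear
  edge (8,15)–(11,15): clear
  edge (11,15)–(10,22): clear
  edge (10,22)–(4,24): clear
  edge (4,24)–(1,22): clear
  midpoint (25/2,31/2) outside
  → clear
Obstacle 3 [(14,5) (24,3) (24,10)]:
  edge (14,5)–(24,3): clear
  edge (24,3)–(24,10): clear
  edge (24,10)–(14,5): clear
  midpoint (25/2,31/2) outside
  → clear

FREE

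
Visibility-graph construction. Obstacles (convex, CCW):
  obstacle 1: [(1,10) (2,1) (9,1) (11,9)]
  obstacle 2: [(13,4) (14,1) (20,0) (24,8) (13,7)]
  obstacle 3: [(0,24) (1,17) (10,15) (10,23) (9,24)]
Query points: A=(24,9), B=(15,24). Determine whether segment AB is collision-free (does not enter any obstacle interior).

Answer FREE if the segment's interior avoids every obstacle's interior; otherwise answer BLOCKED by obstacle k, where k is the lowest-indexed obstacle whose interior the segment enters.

FREE

Obstacle 1 [(1,10) (2,1) (9,1) (11,9)]:
  edge (1,10)–(2,1): clear
  edge (2,1)–(9,1): clear
  edge (9,1)–(11,9): clear
  edge (11,9)–(1,10): clear
  midpoint (39/2,33/2) outside
  → clear
Obstacle 2 [(13,4) (14,1) (20,0) (24,8) (13,7)]:
  edge (13,4)–(14,1): clear
  edge (14,1)–(20,0): clear
  edge (20,0)–(24,8): clear
  edge (24,8)–(13,7): clear
  edge (13,7)–(13,4): clear
  midpoint (39/2,33/2) outside
  → clear
Obstacle 3 [(0,24) (1,17) (10,15) (10,23) (9,24)]:
  edge (0,24)–(1,17): clear
  edge (1,17)–(10,15): clear
  edge (10,15)–(10,23): clear
  edge (10,23)–(9,24): clear
  edge (9,24)–(0,24): clear
  midpoint (39/2,33/2) outside
  → clear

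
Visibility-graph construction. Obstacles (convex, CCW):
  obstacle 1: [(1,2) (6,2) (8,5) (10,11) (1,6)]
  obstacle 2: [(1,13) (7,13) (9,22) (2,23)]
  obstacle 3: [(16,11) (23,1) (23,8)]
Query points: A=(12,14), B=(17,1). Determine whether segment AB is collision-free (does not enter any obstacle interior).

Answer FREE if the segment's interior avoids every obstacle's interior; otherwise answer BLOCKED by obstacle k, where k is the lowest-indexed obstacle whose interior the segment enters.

FREE

Obstacle 1 [(1,2) (6,2) (8,5) (10,11) (1,6)]:
  edge (1,2)–(6,2): clear
  edge (6,2)–(8,5): clear
  edge (8,5)–(10,11): clear
  edge (10,11)–(1,6): clear
  edge (1,6)–(1,2): clear
  midpoint (29/2,15/2) outside
  → clear
Obstacle 2 [(1,13) (7,13) (9,22) (2,23)]:
  edge (1,13)–(7,13): clear
  edge (7,13)–(9,22): clear
  edge (9,22)–(2,23): clear
  edge (2,23)–(1,13): clear
  midpoint (29/2,15/2) outside
  → clear
Obstacle 3 [(16,11) (23,1) (23,8)]:
  edge (16,11)–(23,1): clear
  edge (23,1)–(23,8): clear
  edge (23,8)–(16,11): clear
  midpoint (29/2,15/2) outside
  → clear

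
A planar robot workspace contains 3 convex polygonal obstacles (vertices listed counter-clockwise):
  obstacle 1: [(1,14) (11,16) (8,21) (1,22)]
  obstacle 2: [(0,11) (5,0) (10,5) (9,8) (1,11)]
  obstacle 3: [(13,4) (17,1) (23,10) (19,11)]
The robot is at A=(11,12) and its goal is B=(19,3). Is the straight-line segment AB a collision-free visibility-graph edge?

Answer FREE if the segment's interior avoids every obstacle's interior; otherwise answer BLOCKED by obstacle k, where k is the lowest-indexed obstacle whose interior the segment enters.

Obstacle 1 [(1,14) (11,16) (8,21) (1,22)]:
  edge (1,14)–(11,16): clear
  edge (11,16)–(8,21): clear
  edge (8,21)–(1,22): clear
  edge (1,22)–(1,14): clear
  midpoint (15,15/2) outside
  → clear
Obstacle 2 [(0,11) (5,0) (10,5) (9,8) (1,11)]:
  edge (0,11)–(5,0): clear
  edge (5,0)–(10,5): clear
  edge (10,5)–(9,8): clear
  edge (9,8)–(1,11): clear
  edge (1,11)–(0,11): clear
  midpoint (15,15/2) outside
  → clear
Obstacle 3 [(13,4) (17,1) (23,10) (19,11)]:
  edge (13,4)–(17,1): clear
  edge (17,1)–(23,10): crosses AB
  edge (23,10)–(19,11): clear
  edge (19,11)–(13,4): crosses AB
  → BLOCKED

BLOCKED by obstacle 3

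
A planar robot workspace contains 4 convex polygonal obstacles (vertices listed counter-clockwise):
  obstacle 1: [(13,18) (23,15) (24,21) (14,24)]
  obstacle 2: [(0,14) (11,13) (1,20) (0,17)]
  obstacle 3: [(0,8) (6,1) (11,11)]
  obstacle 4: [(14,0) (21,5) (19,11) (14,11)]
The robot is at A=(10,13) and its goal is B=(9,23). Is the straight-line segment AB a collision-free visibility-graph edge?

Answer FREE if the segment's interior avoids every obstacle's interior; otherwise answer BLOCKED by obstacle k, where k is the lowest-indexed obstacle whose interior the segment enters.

Obstacle 1 [(13,18) (23,15) (24,21) (14,24)]:
  edge (13,18)–(23,15): clear
  edge (23,15)–(24,21): clear
  edge (24,21)–(14,24): clear
  edge (14,24)–(13,18): clear
  midpoint (19/2,18) outside
  → clear
Obstacle 2 [(0,14) (11,13) (1,20) (0,17)]:
  edge (0,14)–(11,13): crosses AB
  edge (11,13)–(1,20): crosses AB
  edge (1,20)–(0,17): clear
  edge (0,17)–(0,14): clear
  → BLOCKED
Obstacle 3 [(0,8) (6,1) (11,11)]:
  edge (0,8)–(6,1): clear
  edge (6,1)–(11,11): clear
  edge (11,11)–(0,8): clear
  midpoint (19/2,18) outside
  → clear
Obstacle 4 [(14,0) (21,5) (19,11) (14,11)]:
  edge (14,0)–(21,5): clear
  edge (21,5)–(19,11): clear
  edge (19,11)–(14,11): clear
  edge (14,11)–(14,0): clear
  midpoint (19/2,18) outside
  → clear

BLOCKED by obstacle 2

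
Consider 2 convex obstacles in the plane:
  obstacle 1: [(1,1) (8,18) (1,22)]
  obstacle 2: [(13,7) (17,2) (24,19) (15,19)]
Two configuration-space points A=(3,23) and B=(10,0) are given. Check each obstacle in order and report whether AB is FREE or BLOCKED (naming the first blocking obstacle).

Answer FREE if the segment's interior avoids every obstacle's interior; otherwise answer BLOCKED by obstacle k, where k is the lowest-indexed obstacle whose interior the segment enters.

BLOCKED by obstacle 1

Obstacle 1 [(1,1) (8,18) (1,22)]:
  edge (1,1)–(8,18): crosses AB
  edge (8,18)–(1,22): crosses AB
  edge (1,22)–(1,1): clear
  → BLOCKED
Obstacle 2 [(13,7) (17,2) (24,19) (15,19)]:
  edge (13,7)–(17,2): clear
  edge (17,2)–(24,19): clear
  edge (24,19)–(15,19): clear
  edge (15,19)–(13,7): clear
  midpoint (13/2,23/2) outside
  → clear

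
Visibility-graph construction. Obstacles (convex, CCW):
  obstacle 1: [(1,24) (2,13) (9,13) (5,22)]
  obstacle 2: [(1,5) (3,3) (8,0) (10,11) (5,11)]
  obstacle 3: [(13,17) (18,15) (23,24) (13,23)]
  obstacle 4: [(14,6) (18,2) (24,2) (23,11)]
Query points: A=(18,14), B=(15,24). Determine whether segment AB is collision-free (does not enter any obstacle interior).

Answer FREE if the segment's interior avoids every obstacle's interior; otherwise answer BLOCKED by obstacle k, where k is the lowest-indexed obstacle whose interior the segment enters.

BLOCKED by obstacle 3

Obstacle 1 [(1,24) (2,13) (9,13) (5,22)]:
  edge (1,24)–(2,13): clear
  edge (2,13)–(9,13): clear
  edge (9,13)–(5,22): clear
  edge (5,22)–(1,24): clear
  midpoint (33/2,19) outside
  → clear
Obstacle 2 [(1,5) (3,3) (8,0) (10,11) (5,11)]:
  edge (1,5)–(3,3): clear
  edge (3,3)–(8,0): clear
  edge (8,0)–(10,11): clear
  edge (10,11)–(5,11): clear
  edge (5,11)–(1,5): clear
  midpoint (33/2,19) outside
  → clear
Obstacle 3 [(13,17) (18,15) (23,24) (13,23)]:
  edge (13,17)–(18,15): crosses AB
  edge (18,15)–(23,24): clear
  edge (23,24)–(13,23): crosses AB
  edge (13,23)–(13,17): clear
  → BLOCKED
Obstacle 4 [(14,6) (18,2) (24,2) (23,11)]:
  edge (14,6)–(18,2): clear
  edge (18,2)–(24,2): clear
  edge (24,2)–(23,11): clear
  edge (23,11)–(14,6): clear
  midpoint (33/2,19) outside
  → clear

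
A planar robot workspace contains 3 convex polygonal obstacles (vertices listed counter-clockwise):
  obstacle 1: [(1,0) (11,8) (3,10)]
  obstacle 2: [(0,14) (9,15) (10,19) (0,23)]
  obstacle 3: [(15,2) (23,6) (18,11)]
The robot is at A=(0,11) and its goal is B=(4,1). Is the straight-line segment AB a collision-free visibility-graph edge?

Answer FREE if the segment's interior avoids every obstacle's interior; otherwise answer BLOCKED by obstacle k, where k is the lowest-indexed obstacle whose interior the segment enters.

BLOCKED by obstacle 1

Obstacle 1 [(1,0) (11,8) (3,10)]:
  edge (1,0)–(11,8): crosses AB
  edge (11,8)–(3,10): clear
  edge (3,10)–(1,0): crosses AB
  → BLOCKED
Obstacle 2 [(0,14) (9,15) (10,19) (0,23)]:
  edge (0,14)–(9,15): clear
  edge (9,15)–(10,19): clear
  edge (10,19)–(0,23): clear
  edge (0,23)–(0,14): clear
  midpoint (2,6) outside
  → clear
Obstacle 3 [(15,2) (23,6) (18,11)]:
  edge (15,2)–(23,6): clear
  edge (23,6)–(18,11): clear
  edge (18,11)–(15,2): clear
  midpoint (2,6) outside
  → clear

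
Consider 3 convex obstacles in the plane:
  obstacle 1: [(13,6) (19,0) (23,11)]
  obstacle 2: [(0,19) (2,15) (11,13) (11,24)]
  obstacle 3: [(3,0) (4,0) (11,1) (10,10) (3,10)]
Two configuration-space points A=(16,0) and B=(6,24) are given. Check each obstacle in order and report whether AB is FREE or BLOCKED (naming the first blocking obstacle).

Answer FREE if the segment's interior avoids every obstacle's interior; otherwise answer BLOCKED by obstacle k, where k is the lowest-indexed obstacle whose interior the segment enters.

Obstacle 1 [(13,6) (19,0) (23,11)]:
  edge (13,6)–(19,0): crosses AB
  edge (19,0)–(23,11): clear
  edge (23,11)–(13,6): crosses AB
  → BLOCKED
Obstacle 2 [(0,19) (2,15) (11,13) (11,24)]:
  edge (0,19)–(2,15): clear
  edge (2,15)–(11,13): crosses AB
  edge (11,13)–(11,24): clear
  edge (11,24)–(0,19): crosses AB
  → BLOCKED
Obstacle 3 [(3,0) (4,0) (11,1) (10,10) (3,10)]:
  edge (3,0)–(4,0): clear
  edge (4,0)–(11,1): clear
  edge (11,1)–(10,10): clear
  edge (10,10)–(3,10): clear
  edge (3,10)–(3,0): clear
  midpoint (11,12) outside
  → clear

BLOCKED by obstacle 1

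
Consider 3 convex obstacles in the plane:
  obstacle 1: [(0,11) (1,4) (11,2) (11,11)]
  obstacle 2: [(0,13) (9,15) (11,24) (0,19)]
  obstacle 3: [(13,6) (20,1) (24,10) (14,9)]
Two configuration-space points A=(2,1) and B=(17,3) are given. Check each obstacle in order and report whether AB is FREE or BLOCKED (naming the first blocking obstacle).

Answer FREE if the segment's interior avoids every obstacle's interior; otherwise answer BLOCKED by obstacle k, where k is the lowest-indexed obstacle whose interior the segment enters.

Obstacle 1 [(0,11) (1,4) (11,2) (11,11)]:
  edge (0,11)–(1,4): clear
  edge (1,4)–(11,2): crosses AB
  edge (11,2)–(11,11): crosses AB
  edge (11,11)–(0,11): clear
  → BLOCKED
Obstacle 2 [(0,13) (9,15) (11,24) (0,19)]:
  edge (0,13)–(9,15): clear
  edge (9,15)–(11,24): clear
  edge (11,24)–(0,19): clear
  edge (0,19)–(0,13): clear
  midpoint (19/2,2) outside
  → clear
Obstacle 3 [(13,6) (20,1) (24,10) (14,9)]:
  edge (13,6)–(20,1): clear
  edge (20,1)–(24,10): clear
  edge (24,10)–(14,9): clear
  edge (14,9)–(13,6): clear
  midpoint (19/2,2) outside
  → clear

BLOCKED by obstacle 1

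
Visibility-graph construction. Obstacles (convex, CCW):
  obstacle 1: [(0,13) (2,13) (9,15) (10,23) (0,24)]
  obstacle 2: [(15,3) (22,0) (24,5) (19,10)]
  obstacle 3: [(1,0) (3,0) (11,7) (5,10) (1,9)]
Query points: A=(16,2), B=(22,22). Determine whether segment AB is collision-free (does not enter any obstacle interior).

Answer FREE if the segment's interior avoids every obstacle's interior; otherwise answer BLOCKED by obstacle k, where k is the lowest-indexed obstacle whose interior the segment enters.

BLOCKED by obstacle 2

Obstacle 1 [(0,13) (2,13) (9,15) (10,23) (0,24)]:
  edge (0,13)–(2,13): clear
  edge (2,13)–(9,15): clear
  edge (9,15)–(10,23): clear
  edge (10,23)–(0,24): clear
  edge (0,24)–(0,13): clear
  midpoint (19,12) outside
  → clear
Obstacle 2 [(15,3) (22,0) (24,5) (19,10)]:
  edge (15,3)–(22,0): crosses AB
  edge (22,0)–(24,5): clear
  edge (24,5)–(19,10): clear
  edge (19,10)–(15,3): crosses AB
  → BLOCKED
Obstacle 3 [(1,0) (3,0) (11,7) (5,10) (1,9)]:
  edge (1,0)–(3,0): clear
  edge (3,0)–(11,7): clear
  edge (11,7)–(5,10): clear
  edge (5,10)–(1,9): clear
  edge (1,9)–(1,0): clear
  midpoint (19,12) outside
  → clear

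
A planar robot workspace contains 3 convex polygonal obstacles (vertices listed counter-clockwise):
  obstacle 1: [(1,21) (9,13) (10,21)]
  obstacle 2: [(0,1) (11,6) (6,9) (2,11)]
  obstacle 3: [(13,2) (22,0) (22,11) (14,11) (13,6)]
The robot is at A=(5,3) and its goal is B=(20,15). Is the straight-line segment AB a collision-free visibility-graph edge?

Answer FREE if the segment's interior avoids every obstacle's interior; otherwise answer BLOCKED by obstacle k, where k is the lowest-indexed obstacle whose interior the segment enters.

Obstacle 1 [(1,21) (9,13) (10,21)]:
  edge (1,21)–(9,13): clear
  edge (9,13)–(10,21): clear
  edge (10,21)–(1,21): clear
  midpoint (25/2,9) outside
  → clear
Obstacle 2 [(0,1) (11,6) (6,9) (2,11)]:
  edge (0,1)–(11,6): crosses AB
  edge (11,6)–(6,9): crosses AB
  edge (6,9)–(2,11): clear
  edge (2,11)–(0,1): clear
  → BLOCKED
Obstacle 3 [(13,2) (22,0) (22,11) (14,11) (13,6)]:
  edge (13,2)–(22,0): clear
  edge (22,0)–(22,11): clear
  edge (22,11)–(14,11): crosses AB
  edge (14,11)–(13,6): crosses AB
  edge (13,6)–(13,2): clear
  → BLOCKED

BLOCKED by obstacle 2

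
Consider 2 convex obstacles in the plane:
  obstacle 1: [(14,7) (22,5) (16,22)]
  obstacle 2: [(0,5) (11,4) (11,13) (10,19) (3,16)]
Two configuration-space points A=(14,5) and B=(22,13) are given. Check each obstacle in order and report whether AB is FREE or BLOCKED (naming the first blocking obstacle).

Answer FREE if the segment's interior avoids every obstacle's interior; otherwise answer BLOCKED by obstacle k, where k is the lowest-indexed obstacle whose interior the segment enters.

BLOCKED by obstacle 1

Obstacle 1 [(14,7) (22,5) (16,22)]:
  edge (14,7)–(22,5): crosses AB
  edge (22,5)–(16,22): crosses AB
  edge (16,22)–(14,7): clear
  → BLOCKED
Obstacle 2 [(0,5) (11,4) (11,13) (10,19) (3,16)]:
  edge (0,5)–(11,4): clear
  edge (11,4)–(11,13): clear
  edge (11,13)–(10,19): clear
  edge (10,19)–(3,16): clear
  edge (3,16)–(0,5): clear
  midpoint (18,9) outside
  → clear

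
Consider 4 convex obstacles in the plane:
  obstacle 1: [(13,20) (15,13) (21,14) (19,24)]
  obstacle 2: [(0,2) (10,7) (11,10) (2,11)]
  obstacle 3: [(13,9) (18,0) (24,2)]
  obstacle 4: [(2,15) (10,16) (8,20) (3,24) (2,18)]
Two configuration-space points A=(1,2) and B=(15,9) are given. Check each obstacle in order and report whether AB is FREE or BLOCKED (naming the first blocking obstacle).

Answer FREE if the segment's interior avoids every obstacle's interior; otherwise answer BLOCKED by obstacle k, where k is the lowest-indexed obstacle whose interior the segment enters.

Obstacle 1 [(13,20) (15,13) (21,14) (19,24)]:
  edge (13,20)–(15,13): clear
  edge (15,13)–(21,14): clear
  edge (21,14)–(19,24): clear
  edge (19,24)–(13,20): clear
  midpoint (8,11/2) outside
  → clear
Obstacle 2 [(0,2) (10,7) (11,10) (2,11)]:
  edge (0,2)–(10,7): clear
  edge (10,7)–(11,10): clear
  edge (11,10)–(2,11): clear
  edge (2,11)–(0,2): clear
  midpoint (8,11/2) outside
  → clear
Obstacle 3 [(13,9) (18,0) (24,2)]:
  edge (13,9)–(18,0): crosses AB
  edge (18,0)–(24,2): clear
  edge (24,2)–(13,9): crosses AB
  → BLOCKED
Obstacle 4 [(2,15) (10,16) (8,20) (3,24) (2,18)]:
  edge (2,15)–(10,16): clear
  edge (10,16)–(8,20): clear
  edge (8,20)–(3,24): clear
  edge (3,24)–(2,18): clear
  edge (2,18)–(2,15): clear
  midpoint (8,11/2) outside
  → clear

BLOCKED by obstacle 3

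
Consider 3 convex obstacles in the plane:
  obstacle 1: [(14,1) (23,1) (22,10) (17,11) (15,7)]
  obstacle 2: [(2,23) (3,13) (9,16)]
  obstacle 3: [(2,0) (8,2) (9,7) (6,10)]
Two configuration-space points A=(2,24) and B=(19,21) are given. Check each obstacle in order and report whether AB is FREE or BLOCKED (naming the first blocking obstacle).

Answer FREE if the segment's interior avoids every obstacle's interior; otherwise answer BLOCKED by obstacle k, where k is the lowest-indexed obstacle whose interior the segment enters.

Obstacle 1 [(14,1) (23,1) (22,10) (17,11) (15,7)]:
  edge (14,1)–(23,1): clear
  edge (23,1)–(22,10): clear
  edge (22,10)–(17,11): clear
  edge (17,11)–(15,7): clear
  edge (15,7)–(14,1): clear
  midpoint (21/2,45/2) outside
  → clear
Obstacle 2 [(2,23) (3,13) (9,16)]:
  edge (2,23)–(3,13): clear
  edge (3,13)–(9,16): clear
  edge (9,16)–(2,23): clear
  midpoint (21/2,45/2) outside
  → clear
Obstacle 3 [(2,0) (8,2) (9,7) (6,10)]:
  edge (2,0)–(8,2): clear
  edge (8,2)–(9,7): clear
  edge (9,7)–(6,10): clear
  edge (6,10)–(2,0): clear
  midpoint (21/2,45/2) outside
  → clear

FREE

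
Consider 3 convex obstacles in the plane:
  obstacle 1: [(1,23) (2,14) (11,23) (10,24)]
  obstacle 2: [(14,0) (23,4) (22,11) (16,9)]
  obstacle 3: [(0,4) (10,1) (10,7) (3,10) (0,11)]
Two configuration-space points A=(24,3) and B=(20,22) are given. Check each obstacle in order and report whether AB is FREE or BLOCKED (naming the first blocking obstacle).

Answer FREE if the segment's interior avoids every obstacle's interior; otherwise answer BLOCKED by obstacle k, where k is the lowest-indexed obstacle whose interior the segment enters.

Obstacle 1 [(1,23) (2,14) (11,23) (10,24)]:
  edge (1,23)–(2,14): clear
  edge (2,14)–(11,23): clear
  edge (11,23)–(10,24): clear
  edge (10,24)–(1,23): clear
  midpoint (22,25/2) outside
  → clear
Obstacle 2 [(14,0) (23,4) (22,11) (16,9)]:
  edge (14,0)–(23,4): clear
  edge (23,4)–(22,11): clear
  edge (22,11)–(16,9): clear
  edge (16,9)–(14,0): clear
  midpoint (22,25/2) outside
  → clear
Obstacle 3 [(0,4) (10,1) (10,7) (3,10) (0,11)]:
  edge (0,4)–(10,1): clear
  edge (10,1)–(10,7): clear
  edge (10,7)–(3,10): clear
  edge (3,10)–(0,11): clear
  edge (0,11)–(0,4): clear
  midpoint (22,25/2) outside
  → clear

FREE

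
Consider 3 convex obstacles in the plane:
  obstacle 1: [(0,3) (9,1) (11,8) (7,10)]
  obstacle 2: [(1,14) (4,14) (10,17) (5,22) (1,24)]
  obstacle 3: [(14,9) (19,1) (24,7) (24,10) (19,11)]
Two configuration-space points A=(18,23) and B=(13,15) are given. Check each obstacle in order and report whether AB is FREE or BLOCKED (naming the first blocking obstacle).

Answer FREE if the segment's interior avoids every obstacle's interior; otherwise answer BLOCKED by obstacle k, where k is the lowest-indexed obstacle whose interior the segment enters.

Obstacle 1 [(0,3) (9,1) (11,8) (7,10)]:
  edge (0,3)–(9,1): clear
  edge (9,1)–(11,8): clear
  edge (11,8)–(7,10): clear
  edge (7,10)–(0,3): clear
  midpoint (31/2,19) outside
  → clear
Obstacle 2 [(1,14) (4,14) (10,17) (5,22) (1,24)]:
  edge (1,14)–(4,14): clear
  edge (4,14)–(10,17): clear
  edge (10,17)–(5,22): clear
  edge (5,22)–(1,24): clear
  edge (1,24)–(1,14): clear
  midpoint (31/2,19) outside
  → clear
Obstacle 3 [(14,9) (19,1) (24,7) (24,10) (19,11)]:
  edge (14,9)–(19,1): clear
  edge (19,1)–(24,7): clear
  edge (24,7)–(24,10): clear
  edge (24,10)–(19,11): clear
  edge (19,11)–(14,9): clear
  midpoint (31/2,19) outside
  → clear

FREE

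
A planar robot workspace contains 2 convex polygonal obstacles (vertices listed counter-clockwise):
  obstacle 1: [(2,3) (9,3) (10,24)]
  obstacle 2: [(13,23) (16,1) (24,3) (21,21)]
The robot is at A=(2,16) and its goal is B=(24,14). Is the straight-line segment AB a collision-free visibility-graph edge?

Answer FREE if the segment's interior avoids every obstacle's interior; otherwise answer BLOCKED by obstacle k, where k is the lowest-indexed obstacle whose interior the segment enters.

BLOCKED by obstacle 1

Obstacle 1 [(2,3) (9,3) (10,24)]:
  edge (2,3)–(9,3): clear
  edge (9,3)–(10,24): crosses AB
  edge (10,24)–(2,3): crosses AB
  → BLOCKED
Obstacle 2 [(13,23) (16,1) (24,3) (21,21)]:
  edge (13,23)–(16,1): crosses AB
  edge (16,1)–(24,3): clear
  edge (24,3)–(21,21): crosses AB
  edge (21,21)–(13,23): clear
  → BLOCKED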